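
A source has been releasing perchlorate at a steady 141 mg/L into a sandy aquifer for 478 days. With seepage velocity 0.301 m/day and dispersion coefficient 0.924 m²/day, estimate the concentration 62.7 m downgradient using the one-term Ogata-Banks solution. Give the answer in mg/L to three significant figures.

For a continuous step input, C/C₀ ≈ ½·erfc((x−vt)/(2√(Dt))).
vt = 0.301 × 478 = 143.878 m and 2√(Dt) = 2√(0.924 × 478) = 42.03 m.
Argument (x−vt)/(2√(Dt)) = (62.7 − 143.878)/42.03 = -1.931; ½·erfc(-1.931) = 0.9968.
C = 141 × 0.9968 = 141 mg/L.

141 mg/L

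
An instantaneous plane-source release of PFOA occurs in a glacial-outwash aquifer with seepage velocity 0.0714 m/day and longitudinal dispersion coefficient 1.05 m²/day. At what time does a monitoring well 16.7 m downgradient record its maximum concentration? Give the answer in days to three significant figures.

For the 1D instantaneous-source solution, setting ∂C/∂t = 0 at fixed x gives v²t² + 2Dt − x² = 0, so t = (√(D² + v²x²) − D)/v².
√(D² + v²x²) = √(1.05² + 0.0714² × 16.7²) = 1.589; v² = 0.00509796.
t = (1.589 − 1.05)/0.00509796 = 106 days (vs. the pure-advection estimate x/v = 234 d).

106 days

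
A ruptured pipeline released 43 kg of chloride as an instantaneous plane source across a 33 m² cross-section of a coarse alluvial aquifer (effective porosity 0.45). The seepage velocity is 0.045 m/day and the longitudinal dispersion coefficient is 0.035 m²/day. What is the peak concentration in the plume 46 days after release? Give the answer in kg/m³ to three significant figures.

The peak of an instantaneous 1D plume sits at x = vt; there the Gaussian factor is 1 and C_max = M/(n_e·A·√(4πDt)), where n_e·A is the pore area the mass is dissolved in.
√(4πDt) = √(4π × 0.035 × 46) = 4.498 m, so C_max = 43/(0.45 × 33 × 4.498) = 0.644 kg/m³.

0.644 kg/m³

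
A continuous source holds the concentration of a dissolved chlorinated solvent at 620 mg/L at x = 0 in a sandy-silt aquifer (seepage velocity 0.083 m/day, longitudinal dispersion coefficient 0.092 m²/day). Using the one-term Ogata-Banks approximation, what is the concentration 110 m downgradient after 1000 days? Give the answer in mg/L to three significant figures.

For a continuous step input, C/C₀ ≈ ½·erfc((x−vt)/(2√(Dt))).
vt = 0.083 × 1000 = 83 m and 2√(Dt) = 2√(0.092 × 1000) = 19.18 m.
Argument (x−vt)/(2√(Dt)) = (110 − 83)/19.18 = 1.408; ½·erfc(1.408) = 0.02323.
C = 620 × 0.02323 = 14.4 mg/L.

14.4 mg/L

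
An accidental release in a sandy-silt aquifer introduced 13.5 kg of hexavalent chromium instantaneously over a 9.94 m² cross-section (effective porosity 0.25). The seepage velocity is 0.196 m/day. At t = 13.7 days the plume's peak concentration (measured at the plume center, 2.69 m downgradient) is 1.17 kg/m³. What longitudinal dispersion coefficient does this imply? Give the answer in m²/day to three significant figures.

At the plume center C_max = M/(n_e·A·√(4πDt)), so D = M²/(4πt·(n_e·A·C_max)²).
n_e·A·C_max = 0.25 × 9.94 × 1.17 = 2.907 kg/m.
D = 13.5²/(4π × 13.7 × 2.907²) = 0.125 m²/day.

0.125 m²/day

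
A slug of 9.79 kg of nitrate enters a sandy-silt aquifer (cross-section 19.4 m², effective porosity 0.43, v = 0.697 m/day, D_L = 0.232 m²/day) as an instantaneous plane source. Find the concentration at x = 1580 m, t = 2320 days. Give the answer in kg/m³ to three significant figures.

For an instantaneous plane source, C(x,t) = M/(n_e·A·√(4πDt)) · exp(−(x−vt)²/(4Dt)), with n_e·A the pore (flow) area.
Plume center vt = 0.697 × 2320 = 1617.04 m, so the well at 1580 m is 37.04 m upgradient of the peak.
√(4πDt) = 82.24 m, giving peak height M/(n_e·A·√(4πDt)) = 9.79/(0.43 × 19.4 × 82.24) = 0.01427 kg/m³.
(x−vt)²/(4Dt) = (-37.04)²/(4 × 0.232 × 2320) = 0.6372; exp(−0.6372) = 0.5288.
C = 0.01427 × 0.5288 = 0.00755 kg/m³.

0.00755 kg/m³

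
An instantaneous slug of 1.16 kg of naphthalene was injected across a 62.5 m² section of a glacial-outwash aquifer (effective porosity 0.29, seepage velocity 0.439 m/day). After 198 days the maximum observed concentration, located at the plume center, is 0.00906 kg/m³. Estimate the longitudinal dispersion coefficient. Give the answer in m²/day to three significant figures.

At the plume center C_max = M/(n_e·A·√(4πDt)), so D = M²/(4πt·(n_e·A·C_max)²).
n_e·A·C_max = 0.29 × 62.5 × 0.00906 = 0.1642 kg/m.
D = 1.16²/(4π × 198 × 0.1642²) = 0.0201 m²/day.

0.0201 m²/day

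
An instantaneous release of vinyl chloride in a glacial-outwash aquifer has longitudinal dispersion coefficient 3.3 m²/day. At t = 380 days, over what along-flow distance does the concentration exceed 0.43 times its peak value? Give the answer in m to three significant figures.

130 m

The plume is Gaussian with σ = √(2Dt) = √(2 × 3.3 × 380) = 50.08 m.
C/C_peak = exp(−Δx²/(2σ²)) = 0.43 ⇒ Δx = σ·√(−2 ln 0.43) = 50.08 × 1.299 = 65.05 m.
Width = 2Δx = 130 m.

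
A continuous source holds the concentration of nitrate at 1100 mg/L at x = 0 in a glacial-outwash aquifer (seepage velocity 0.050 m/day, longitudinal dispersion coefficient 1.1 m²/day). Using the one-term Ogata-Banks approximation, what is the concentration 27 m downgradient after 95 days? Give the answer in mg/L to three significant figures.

68.1 mg/L

For a continuous step input, C/C₀ ≈ ½·erfc((x−vt)/(2√(Dt))).
vt = 0.050 × 95 = 4.75 m and 2√(Dt) = 2√(1.1 × 95) = 20.45 m.
Argument (x−vt)/(2√(Dt)) = (27 − 4.75)/20.45 = 1.088; ½·erfc(1.088) = 0.06194.
C = 1100 × 0.06194 = 68.1 mg/L.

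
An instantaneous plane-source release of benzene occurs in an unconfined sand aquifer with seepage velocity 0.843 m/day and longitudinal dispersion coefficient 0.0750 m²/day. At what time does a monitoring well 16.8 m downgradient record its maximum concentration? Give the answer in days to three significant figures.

19.8 days

For the 1D instantaneous-source solution, setting ∂C/∂t = 0 at fixed x gives v²t² + 2Dt − x² = 0, so t = (√(D² + v²x²) − D)/v².
√(D² + v²x²) = √(0.0750² + 0.843² × 16.8²) = 14.16; v² = 0.710649.
t = (14.16 − 0.0750)/0.710649 = 19.8 days (vs. the pure-advection estimate x/v = 19.9 d).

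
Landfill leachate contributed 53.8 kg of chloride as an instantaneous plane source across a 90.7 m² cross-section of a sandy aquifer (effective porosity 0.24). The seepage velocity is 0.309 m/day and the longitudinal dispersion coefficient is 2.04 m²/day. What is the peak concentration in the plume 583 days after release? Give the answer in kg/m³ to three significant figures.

0.0202 kg/m³

The peak of an instantaneous 1D plume sits at x = vt; there the Gaussian factor is 1 and C_max = M/(n_e·A·√(4πDt)), where n_e·A is the pore area the mass is dissolved in.
√(4πDt) = √(4π × 2.04 × 583) = 122.3 m, so C_max = 53.8/(0.24 × 90.7 × 122.3) = 0.0202 kg/m³.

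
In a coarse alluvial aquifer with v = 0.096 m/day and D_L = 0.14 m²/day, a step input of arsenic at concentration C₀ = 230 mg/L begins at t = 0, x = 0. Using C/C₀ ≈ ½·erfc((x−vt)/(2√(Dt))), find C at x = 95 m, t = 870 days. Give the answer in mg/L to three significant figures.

53.1 mg/L

For a continuous step input, C/C₀ ≈ ½·erfc((x−vt)/(2√(Dt))).
vt = 0.096 × 870 = 83.52 m and 2√(Dt) = 2√(0.14 × 870) = 22.07 m.
Argument (x−vt)/(2√(Dt)) = (95 − 83.52)/22.07 = 0.5202; ½·erfc(0.5202) = 0.2310.
C = 230 × 0.2310 = 53.1 mg/L.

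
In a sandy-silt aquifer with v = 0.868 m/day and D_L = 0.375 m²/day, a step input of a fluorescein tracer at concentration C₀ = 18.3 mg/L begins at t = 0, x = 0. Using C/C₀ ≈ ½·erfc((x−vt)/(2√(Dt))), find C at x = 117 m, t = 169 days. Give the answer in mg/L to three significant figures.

For a continuous step input, C/C₀ ≈ ½·erfc((x−vt)/(2√(Dt))).
vt = 0.868 × 169 = 146.692 m and 2√(Dt) = 2√(0.375 × 169) = 15.92 m.
Argument (x−vt)/(2√(Dt)) = (117 − 146.692)/15.92 = -1.865; ½·erfc(-1.865) = 0.9958.
C = 18.3 × 0.9958 = 18.2 mg/L.

18.2 mg/L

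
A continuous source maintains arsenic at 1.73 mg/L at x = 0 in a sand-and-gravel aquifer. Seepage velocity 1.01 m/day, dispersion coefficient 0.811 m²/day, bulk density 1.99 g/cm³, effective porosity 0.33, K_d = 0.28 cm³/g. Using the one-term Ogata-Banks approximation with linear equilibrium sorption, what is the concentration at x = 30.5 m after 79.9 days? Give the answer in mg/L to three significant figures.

Retardation factor R = 1 + ρ_b·K_d/n = 1 + 1.99 × 0.28/0.33 = 2.688.
Sorption retards both mechanisms: v_R = v/R = 0.3757 m/day, D_R = D/R = 0.3017 m²/day.
v_R·t = 0.3757 × 79.9 = 30.01843 m; 2√(D_R t) = 9.820 m; argument = (30.5 − 30.01843)/9.820 = 0.04904.
C = C₀ × ½·erfc(0.04904) = 1.73 × 0.4724 = 0.817 mg/L.

0.817 mg/L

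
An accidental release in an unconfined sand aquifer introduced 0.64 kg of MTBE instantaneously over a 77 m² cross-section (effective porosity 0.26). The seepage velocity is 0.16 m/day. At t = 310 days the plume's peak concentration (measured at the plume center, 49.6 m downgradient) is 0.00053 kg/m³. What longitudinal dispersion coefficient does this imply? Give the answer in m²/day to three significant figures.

0.934 m²/day

At the plume center C_max = M/(n_e·A·√(4πDt)), so D = M²/(4πt·(n_e·A·C_max)²).
n_e·A·C_max = 0.26 × 77 × 0.00053 = 0.01061 kg/m.
D = 0.64²/(4π × 310 × 0.01061²) = 0.934 m²/day.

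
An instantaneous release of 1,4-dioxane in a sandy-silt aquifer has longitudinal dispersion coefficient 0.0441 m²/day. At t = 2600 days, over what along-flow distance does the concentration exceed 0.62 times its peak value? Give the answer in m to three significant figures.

The plume is Gaussian with σ = √(2Dt) = √(2 × 0.0441 × 2600) = 15.14 m.
C/C_peak = exp(−Δx²/(2σ²)) = 0.62 ⇒ Δx = σ·√(−2 ln 0.62) = 15.14 × 0.9778 = 14.80 m.
Width = 2Δx = 29.6 m.

29.6 m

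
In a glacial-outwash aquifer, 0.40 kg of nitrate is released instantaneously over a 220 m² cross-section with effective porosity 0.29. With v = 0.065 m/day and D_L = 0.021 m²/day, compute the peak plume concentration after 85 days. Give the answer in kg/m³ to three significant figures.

The peak of an instantaneous 1D plume sits at x = vt; there the Gaussian factor is 1 and C_max = M/(n_e·A·√(4πDt)), where n_e·A is the pore area the mass is dissolved in.
√(4πDt) = √(4π × 0.021 × 85) = 4.736 m, so C_max = 0.40/(0.29 × 220 × 4.736) = 0.00132 kg/m³.

0.00132 kg/m³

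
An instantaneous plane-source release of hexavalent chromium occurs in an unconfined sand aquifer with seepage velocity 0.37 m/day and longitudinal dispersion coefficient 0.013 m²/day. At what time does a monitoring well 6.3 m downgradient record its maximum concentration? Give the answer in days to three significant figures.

For the 1D instantaneous-source solution, setting ∂C/∂t = 0 at fixed x gives v²t² + 2Dt − x² = 0, so t = (√(D² + v²x²) − D)/v².
√(D² + v²x²) = √(0.013² + 0.37² × 6.3²) = 2.331; v² = 0.1369.
t = (2.331 − 0.013)/0.1369 = 16.9 days (vs. the pure-advection estimate x/v = 17.0 d).

16.9 days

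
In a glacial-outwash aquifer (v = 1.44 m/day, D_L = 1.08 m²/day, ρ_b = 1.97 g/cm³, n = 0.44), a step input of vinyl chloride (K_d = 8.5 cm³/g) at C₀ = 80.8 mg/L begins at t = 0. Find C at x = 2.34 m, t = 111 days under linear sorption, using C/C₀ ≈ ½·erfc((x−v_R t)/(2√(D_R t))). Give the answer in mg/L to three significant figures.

Retardation factor R = 1 + ρ_b·K_d/n = 1 + 1.97 × 8.5/0.44 = 39.06.
Sorption retards both mechanisms: v_R = v/R = 0.03687 m/day, D_R = D/R = 0.02765 m²/day.
v_R·t = 0.03687 × 111 = 4.09257 m; 2√(D_R t) = 3.504 m; argument = (2.34 − 4.09257)/3.504 = -0.5002.
C = C₀ × ½·erfc(-0.5002) = 80.8 × 0.7603 = 61.4 mg/L.

61.4 mg/L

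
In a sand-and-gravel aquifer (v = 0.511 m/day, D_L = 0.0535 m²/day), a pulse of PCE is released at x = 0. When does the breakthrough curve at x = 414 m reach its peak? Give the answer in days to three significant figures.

For the 1D instantaneous-source solution, setting ∂C/∂t = 0 at fixed x gives v²t² + 2Dt − x² = 0, so t = (√(D² + v²x²) − D)/v².
√(D² + v²x²) = √(0.0535² + 0.511² × 414²) = 211.6; v² = 0.261121.
t = (211.6 − 0.0535)/0.261121 = 810 days (vs. the pure-advection estimate x/v = 810 d).

810 days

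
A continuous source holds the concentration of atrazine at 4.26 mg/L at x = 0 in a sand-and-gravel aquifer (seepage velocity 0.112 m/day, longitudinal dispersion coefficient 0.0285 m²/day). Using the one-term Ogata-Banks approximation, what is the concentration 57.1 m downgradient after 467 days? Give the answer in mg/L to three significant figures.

For a continuous step input, C/C₀ ≈ ½·erfc((x−vt)/(2√(Dt))).
vt = 0.112 × 467 = 52.304 m and 2√(Dt) = 2√(0.0285 × 467) = 7.296 m.
Argument (x−vt)/(2√(Dt)) = (57.1 − 52.304)/7.296 = 0.6573; ½·erfc(0.6573) = 0.1763.
C = 4.26 × 0.1763 = 0.751 mg/L.

0.751 mg/L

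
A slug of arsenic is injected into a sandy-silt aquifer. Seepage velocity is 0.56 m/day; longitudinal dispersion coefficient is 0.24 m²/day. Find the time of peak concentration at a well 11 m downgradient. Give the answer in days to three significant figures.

18.9 days

For the 1D instantaneous-source solution, setting ∂C/∂t = 0 at fixed x gives v²t² + 2Dt − x² = 0, so t = (√(D² + v²x²) − D)/v².
√(D² + v²x²) = √(0.24² + 0.56² × 11²) = 6.165; v² = 0.3136.
t = (6.165 − 0.24)/0.3136 = 18.9 days (vs. the pure-advection estimate x/v = 19.6 d).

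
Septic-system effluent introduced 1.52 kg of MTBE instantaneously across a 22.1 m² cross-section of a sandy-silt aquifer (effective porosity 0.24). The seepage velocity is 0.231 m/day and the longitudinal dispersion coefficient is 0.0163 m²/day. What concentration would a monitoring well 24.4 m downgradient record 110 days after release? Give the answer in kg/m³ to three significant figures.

For an instantaneous plane source, C(x,t) = M/(n_e·A·√(4πDt)) · exp(−(x−vt)²/(4Dt)), with n_e·A the pore (flow) area.
Plume center vt = 0.231 × 110 = 25.41 m, so the well at 24.4 m is 1.01 m upgradient of the peak.
√(4πDt) = 4.747 m, giving peak height M/(n_e·A·√(4πDt)) = 1.52/(0.24 × 22.1 × 4.747) = 0.06037 kg/m³.
(x−vt)²/(4Dt) = (-1.01)²/(4 × 0.0163 × 110) = 0.1422; exp(−0.1422) = 0.8674.
C = 0.06037 × 0.8674 = 0.0524 kg/m³.

0.0524 kg/m³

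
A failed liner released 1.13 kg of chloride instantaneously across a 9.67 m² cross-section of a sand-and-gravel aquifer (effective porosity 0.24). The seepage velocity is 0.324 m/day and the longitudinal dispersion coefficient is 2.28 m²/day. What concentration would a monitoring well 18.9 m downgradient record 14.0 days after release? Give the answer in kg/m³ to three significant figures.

For an instantaneous plane source, C(x,t) = M/(n_e·A·√(4πDt)) · exp(−(x−vt)²/(4Dt)), with n_e·A the pore (flow) area.
Plume center vt = 0.324 × 14.0 = 4.536 m, so the well at 18.9 m is 14.364 m downgradient of the peak.
√(4πDt) = 20.03 m, giving peak height M/(n_e·A·√(4πDt)) = 1.13/(0.24 × 9.67 × 20.03) = 0.02431 kg/m³.
(x−vt)²/(4Dt) = (14.364)²/(4 × 2.28 × 14.0) = 1.616; exp(−1.616) = 0.1987.
C = 0.02431 × 0.1987 = 0.00483 kg/m³.

0.00483 kg/m³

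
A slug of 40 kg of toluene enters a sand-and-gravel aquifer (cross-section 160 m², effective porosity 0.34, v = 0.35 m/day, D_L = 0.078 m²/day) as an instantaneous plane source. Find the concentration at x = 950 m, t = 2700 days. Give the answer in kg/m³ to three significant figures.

0.0139 kg/m³

For an instantaneous plane source, C(x,t) = M/(n_e·A·√(4πDt)) · exp(−(x−vt)²/(4Dt)), with n_e·A the pore (flow) area.
Plume center vt = 0.35 × 2700 = 945 m, so the well at 950 m is 5 m downgradient of the peak.
√(4πDt) = 51.44 m, giving peak height M/(n_e·A·√(4πDt)) = 40/(0.34 × 160 × 51.44) = 0.01429 kg/m³.
(x−vt)²/(4Dt) = (5)²/(4 × 0.078 × 2700) = 0.02968; exp(−0.02968) = 0.9708.
C = 0.01429 × 0.9708 = 0.0139 kg/m³.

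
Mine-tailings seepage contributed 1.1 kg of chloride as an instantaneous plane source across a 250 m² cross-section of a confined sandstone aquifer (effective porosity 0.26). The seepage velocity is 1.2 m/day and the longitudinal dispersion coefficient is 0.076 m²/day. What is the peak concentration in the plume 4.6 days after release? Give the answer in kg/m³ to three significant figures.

0.00807 kg/m³

The peak of an instantaneous 1D plume sits at x = vt; there the Gaussian factor is 1 and C_max = M/(n_e·A·√(4πDt)), where n_e·A is the pore area the mass is dissolved in.
√(4πDt) = √(4π × 0.076 × 4.6) = 2.096 m, so C_max = 1.1/(0.26 × 250 × 2.096) = 0.00807 kg/m³.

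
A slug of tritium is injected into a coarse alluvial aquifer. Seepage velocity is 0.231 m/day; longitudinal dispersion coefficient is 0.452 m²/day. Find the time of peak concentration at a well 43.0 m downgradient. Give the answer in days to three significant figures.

178 days

For the 1D instantaneous-source solution, setting ∂C/∂t = 0 at fixed x gives v²t² + 2Dt − x² = 0, so t = (√(D² + v²x²) − D)/v².
√(D² + v²x²) = √(0.452² + 0.231² × 43.0²) = 9.943; v² = 0.053361.
t = (9.943 − 0.452)/0.053361 = 178 days (vs. the pure-advection estimate x/v = 186 d).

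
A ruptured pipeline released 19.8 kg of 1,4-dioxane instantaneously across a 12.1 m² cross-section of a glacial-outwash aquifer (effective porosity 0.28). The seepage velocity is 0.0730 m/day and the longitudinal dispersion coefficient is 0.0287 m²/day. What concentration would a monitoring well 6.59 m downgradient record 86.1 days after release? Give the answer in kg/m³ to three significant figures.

1.04 kg/m³

For an instantaneous plane source, C(x,t) = M/(n_e·A·√(4πDt)) · exp(−(x−vt)²/(4Dt)), with n_e·A the pore (flow) area.
Plume center vt = 0.0730 × 86.1 = 6.2853 m, so the well at 6.59 m is 0.3047 m downgradient of the peak.
√(4πDt) = 5.572 m, giving peak height M/(n_e·A·√(4πDt)) = 19.8/(0.28 × 12.1 × 5.572) = 1.049 kg/m³.
(x−vt)²/(4Dt) = (0.3047)²/(4 × 0.0287 × 86.1) = 0.009393; exp(−0.009393) = 0.9907.
C = 1.049 × 0.9907 = 1.04 kg/m³.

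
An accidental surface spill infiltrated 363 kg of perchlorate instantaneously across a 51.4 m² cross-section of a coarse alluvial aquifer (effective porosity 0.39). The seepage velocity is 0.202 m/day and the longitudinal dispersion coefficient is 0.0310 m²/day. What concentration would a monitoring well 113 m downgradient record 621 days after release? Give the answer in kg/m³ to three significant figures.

For an instantaneous plane source, C(x,t) = M/(n_e·A·√(4πDt)) · exp(−(x−vt)²/(4Dt)), with n_e·A the pore (flow) area.
Plume center vt = 0.202 × 621 = 125.442 m, so the well at 113 m is 12.442 m upgradient of the peak.
√(4πDt) = 15.55 m, giving peak height M/(n_e·A·√(4πDt)) = 363/(0.39 × 51.4 × 15.55) = 1.165 kg/m³.
(x−vt)²/(4Dt) = (-12.442)²/(4 × 0.0310 × 621) = 2.010; exp(−2.010) = 0.1340.
C = 1.165 × 0.1340 = 0.156 kg/m³.

0.156 kg/m³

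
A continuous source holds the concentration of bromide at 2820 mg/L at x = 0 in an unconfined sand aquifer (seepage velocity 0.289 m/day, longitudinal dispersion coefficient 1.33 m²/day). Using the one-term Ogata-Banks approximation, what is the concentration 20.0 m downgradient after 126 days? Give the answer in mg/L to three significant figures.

For a continuous step input, C/C₀ ≈ ½·erfc((x−vt)/(2√(Dt))).
vt = 0.289 × 126 = 36.414 m and 2√(Dt) = 2√(1.33 × 126) = 25.89 m.
Argument (x−vt)/(2√(Dt)) = (20.0 − 36.414)/25.89 = -0.6340; ½·erfc(-0.6340) = 0.8150.
C = 2820 × 0.8150 = 2300 mg/L.

2300 mg/L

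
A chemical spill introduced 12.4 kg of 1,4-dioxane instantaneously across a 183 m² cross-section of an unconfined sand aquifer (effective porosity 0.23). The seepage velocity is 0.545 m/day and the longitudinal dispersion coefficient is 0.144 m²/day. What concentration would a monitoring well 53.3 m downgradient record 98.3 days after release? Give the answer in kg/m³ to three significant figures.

For an instantaneous plane source, C(x,t) = M/(n_e·A·√(4πDt)) · exp(−(x−vt)²/(4Dt)), with n_e·A the pore (flow) area.
Plume center vt = 0.545 × 98.3 = 53.5735 m, so the well at 53.3 m is 0.2735 m upgradient of the peak.
√(4πDt) = 13.34 m, giving peak height M/(n_e·A·√(4πDt)) = 12.4/(0.23 × 183 × 13.34) = 0.02208 kg/m³.
(x−vt)²/(4Dt) = (-0.2735)²/(4 × 0.144 × 98.3) = 0.001321; exp(−0.001321) = 0.9987.
C = 0.02208 × 0.9987 = 0.0221 kg/m³.

0.0221 kg/m³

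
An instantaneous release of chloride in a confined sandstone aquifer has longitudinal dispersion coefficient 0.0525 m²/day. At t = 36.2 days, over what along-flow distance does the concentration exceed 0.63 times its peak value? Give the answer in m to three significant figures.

The plume is Gaussian with σ = √(2Dt) = √(2 × 0.0525 × 36.2) = 1.950 m.
C/C_peak = exp(−Δx²/(2σ²)) = 0.63 ⇒ Δx = σ·√(−2 ln 0.63) = 1.950 × 0.9613 = 1.875 m.
Width = 2Δx = 3.75 m.

3.75 m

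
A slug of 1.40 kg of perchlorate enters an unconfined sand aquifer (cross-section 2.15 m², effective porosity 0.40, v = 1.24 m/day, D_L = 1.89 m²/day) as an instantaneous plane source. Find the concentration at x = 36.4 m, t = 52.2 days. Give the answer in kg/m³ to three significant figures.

For an instantaneous plane source, C(x,t) = M/(n_e·A·√(4πDt)) · exp(−(x−vt)²/(4Dt)), with n_e·A the pore (flow) area.
Plume center vt = 1.24 × 52.2 = 64.728 m, so the well at 36.4 m is 28.328 m upgradient of the peak.
√(4πDt) = 35.21 m, giving peak height M/(n_e·A·√(4πDt)) = 1.40/(0.40 × 2.15 × 35.21) = 0.04623 kg/m³.
(x−vt)²/(4Dt) = (-28.328)²/(4 × 1.89 × 52.2) = 2.033; exp(−2.033) = 0.1309.
C = 0.04623 × 0.1309 = 0.00605 kg/m³.

0.00605 kg/m³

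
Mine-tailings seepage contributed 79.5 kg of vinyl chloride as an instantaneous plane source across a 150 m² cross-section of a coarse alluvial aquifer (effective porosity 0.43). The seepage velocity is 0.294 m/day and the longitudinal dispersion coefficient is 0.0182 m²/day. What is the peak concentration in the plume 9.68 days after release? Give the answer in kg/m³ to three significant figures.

0.828 kg/m³

The peak of an instantaneous 1D plume sits at x = vt; there the Gaussian factor is 1 and C_max = M/(n_e·A·√(4πDt)), where n_e·A is the pore area the mass is dissolved in.
√(4πDt) = √(4π × 0.0182 × 9.68) = 1.488 m, so C_max = 79.5/(0.43 × 150 × 1.488) = 0.828 kg/m³.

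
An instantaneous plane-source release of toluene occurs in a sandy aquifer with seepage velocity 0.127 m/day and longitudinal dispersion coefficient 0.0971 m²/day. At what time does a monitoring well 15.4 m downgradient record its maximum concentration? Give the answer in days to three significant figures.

115 days

For the 1D instantaneous-source solution, setting ∂C/∂t = 0 at fixed x gives v²t² + 2Dt − x² = 0, so t = (√(D² + v²x²) − D)/v².
√(D² + v²x²) = √(0.0971² + 0.127² × 15.4²) = 1.958; v² = 0.016129.
t = (1.958 − 0.0971)/0.016129 = 115 days (vs. the pure-advection estimate x/v = 121 d).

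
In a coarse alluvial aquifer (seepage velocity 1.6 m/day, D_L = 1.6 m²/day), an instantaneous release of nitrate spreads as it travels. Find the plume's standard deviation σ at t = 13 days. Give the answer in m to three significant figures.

6.45 m

Dispersive spreading gives a Gaussian with σ² = 2Dt; advection only shifts the center.
σ = √(2 × 1.6 × 13) = 6.45 m.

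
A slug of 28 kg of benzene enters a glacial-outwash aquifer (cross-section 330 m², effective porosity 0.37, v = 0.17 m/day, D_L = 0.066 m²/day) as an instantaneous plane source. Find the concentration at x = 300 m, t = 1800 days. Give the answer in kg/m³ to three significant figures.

For an instantaneous plane source, C(x,t) = M/(n_e·A·√(4πDt)) · exp(−(x−vt)²/(4Dt)), with n_e·A the pore (flow) area.
Plume center vt = 0.17 × 1800 = 306 m, so the well at 300 m is 6 m upgradient of the peak.
√(4πDt) = 38.64 m, giving peak height M/(n_e·A·√(4πDt)) = 28/(0.37 × 330 × 38.64) = 0.005935 kg/m³.
(x−vt)²/(4Dt) = (-6)²/(4 × 0.066 × 1800) = 0.07576; exp(−0.07576) = 0.9270.
C = 0.005935 × 0.9270 = 0.00550 kg/m³.

0.00550 kg/m³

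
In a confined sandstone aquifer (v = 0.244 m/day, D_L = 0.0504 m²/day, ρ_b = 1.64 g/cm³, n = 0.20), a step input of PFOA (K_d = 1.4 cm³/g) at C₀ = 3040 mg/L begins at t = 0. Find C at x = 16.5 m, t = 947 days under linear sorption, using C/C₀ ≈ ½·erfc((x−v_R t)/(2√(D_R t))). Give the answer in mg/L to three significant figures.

Retardation factor R = 1 + ρ_b·K_d/n = 1 + 1.64 × 1.4/0.20 = 12.48.
Sorption retards both mechanisms: v_R = v/R = 0.01955 m/day, D_R = D/R = 0.004038 m²/day.
v_R·t = 0.01955 × 947 = 18.51385 m; 2√(D_R t) = 3.911 m; argument = (16.5 − 18.51385)/3.911 = -0.5149.
C = C₀ × ½·erfc(-0.5149) = 3040 × 0.7667 = 2330 mg/L.

2330 mg/L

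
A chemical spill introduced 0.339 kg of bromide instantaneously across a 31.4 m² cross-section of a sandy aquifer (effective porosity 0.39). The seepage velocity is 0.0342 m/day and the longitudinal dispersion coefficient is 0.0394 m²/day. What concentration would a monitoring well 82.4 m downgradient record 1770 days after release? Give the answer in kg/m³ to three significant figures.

0.000168 kg/m³

For an instantaneous plane source, C(x,t) = M/(n_e·A·√(4πDt)) · exp(−(x−vt)²/(4Dt)), with n_e·A the pore (flow) area.
Plume center vt = 0.0342 × 1770 = 60.534 m, so the well at 82.4 m is 21.866 m downgradient of the peak.
√(4πDt) = 29.60 m, giving peak height M/(n_e·A·√(4πDt)) = 0.339/(0.39 × 31.4 × 29.60) = 0.0009352 kg/m³.
(x−vt)²/(4Dt) = (21.866)²/(4 × 0.0394 × 1770) = 1.714; exp(−1.714) = 0.1801.
C = 0.0009352 × 0.1801 = 0.000168 kg/m³.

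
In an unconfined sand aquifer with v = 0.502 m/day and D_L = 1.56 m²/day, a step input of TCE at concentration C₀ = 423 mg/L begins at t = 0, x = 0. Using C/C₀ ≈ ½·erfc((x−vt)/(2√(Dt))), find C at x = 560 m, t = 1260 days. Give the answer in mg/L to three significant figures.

371 mg/L

For a continuous step input, C/C₀ ≈ ½·erfc((x−vt)/(2√(Dt))).
vt = 0.502 × 1260 = 632.52 m and 2√(Dt) = 2√(1.56 × 1260) = 88.67 m.
Argument (x−vt)/(2√(Dt)) = (560 − 632.52)/88.67 = -0.8179; ½·erfc(-0.8179) = 0.8763.
C = 423 × 0.8763 = 371 mg/L.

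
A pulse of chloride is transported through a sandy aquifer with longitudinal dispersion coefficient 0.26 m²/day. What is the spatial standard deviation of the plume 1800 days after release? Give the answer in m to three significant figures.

Dispersive spreading gives a Gaussian with σ² = 2Dt; advection only shifts the center.
σ = √(2 × 0.26 × 1800) = 30.6 m.

30.6 m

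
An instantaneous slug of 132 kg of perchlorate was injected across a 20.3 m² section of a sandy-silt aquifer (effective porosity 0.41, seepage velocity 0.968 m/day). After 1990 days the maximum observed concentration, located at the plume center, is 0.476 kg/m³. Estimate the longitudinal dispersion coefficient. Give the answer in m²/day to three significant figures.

At the plume center C_max = M/(n_e·A·√(4πDt)), so D = M²/(4πt·(n_e·A·C_max)²).
n_e·A·C_max = 0.41 × 20.3 × 0.476 = 3.962 kg/m.
D = 132²/(4π × 1990 × 3.962²) = 0.0444 m²/day.

0.0444 m²/day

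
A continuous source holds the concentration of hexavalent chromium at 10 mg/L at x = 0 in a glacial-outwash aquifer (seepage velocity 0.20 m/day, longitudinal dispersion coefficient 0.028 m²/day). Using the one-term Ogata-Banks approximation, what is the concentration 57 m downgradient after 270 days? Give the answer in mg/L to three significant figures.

For a continuous step input, C/C₀ ≈ ½·erfc((x−vt)/(2√(Dt))).
vt = 0.20 × 270 = 54 m and 2√(Dt) = 2√(0.028 × 270) = 5.499 m.
Argument (x−vt)/(2√(Dt)) = (57 − 54)/5.499 = 0.5456; ½·erfc(0.5456) = 0.2202.
C = 10 × 0.2202 = 2.20 mg/L.

2.20 mg/L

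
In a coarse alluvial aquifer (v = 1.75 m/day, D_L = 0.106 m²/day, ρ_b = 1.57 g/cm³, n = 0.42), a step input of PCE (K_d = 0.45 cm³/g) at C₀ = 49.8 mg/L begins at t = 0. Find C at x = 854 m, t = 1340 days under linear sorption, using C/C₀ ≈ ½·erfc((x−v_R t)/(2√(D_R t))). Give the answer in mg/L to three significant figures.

Retardation factor R = 1 + ρ_b·K_d/n = 1 + 1.57 × 0.45/0.42 = 2.682.
Sorption retards both mechanisms: v_R = v/R = 0.6525 m/day, D_R = D/R = 0.03952 m²/day.
v_R·t = 0.6525 × 1340 = 874.35 m; 2√(D_R t) = 14.55 m; argument = (854 − 874.35)/14.55 = -1.399.
C = C₀ × ½·erfc(-1.399) = 49.8 × 0.9761 = 48.6 mg/L.

48.6 mg/L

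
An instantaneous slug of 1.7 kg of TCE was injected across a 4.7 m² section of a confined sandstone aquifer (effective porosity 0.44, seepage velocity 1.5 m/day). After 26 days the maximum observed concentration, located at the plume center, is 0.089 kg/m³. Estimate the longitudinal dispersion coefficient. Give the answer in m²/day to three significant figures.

At the plume center C_max = M/(n_e·A·√(4πDt)), so D = M²/(4πt·(n_e·A·C_max)²).
n_e·A·C_max = 0.44 × 4.7 × 0.089 = 0.1841 kg/m.
D = 1.7²/(4π × 26 × 0.1841²) = 0.261 m²/day.

0.261 m²/day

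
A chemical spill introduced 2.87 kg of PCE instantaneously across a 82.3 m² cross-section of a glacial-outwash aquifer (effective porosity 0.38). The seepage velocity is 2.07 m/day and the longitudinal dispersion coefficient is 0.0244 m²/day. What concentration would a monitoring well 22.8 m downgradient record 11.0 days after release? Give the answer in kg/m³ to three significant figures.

For an instantaneous plane source, C(x,t) = M/(n_e·A·√(4πDt)) · exp(−(x−vt)²/(4Dt)), with n_e·A the pore (flow) area.
Plume center vt = 2.07 × 11.0 = 22.77 m, so the well at 22.8 m is 0.03 m downgradient of the peak.
√(4πDt) = 1.837 m, giving peak height M/(n_e·A·√(4πDt)) = 2.87/(0.38 × 82.3 × 1.837) = 0.04996 kg/m³.
(x−vt)²/(4Dt) = (0.03)²/(4 × 0.0244 × 11.0) = 0.0008383; exp(−0.0008383) = 0.9992.
C = 0.04996 × 0.9992 = 0.0499 kg/m³.

0.0499 kg/m³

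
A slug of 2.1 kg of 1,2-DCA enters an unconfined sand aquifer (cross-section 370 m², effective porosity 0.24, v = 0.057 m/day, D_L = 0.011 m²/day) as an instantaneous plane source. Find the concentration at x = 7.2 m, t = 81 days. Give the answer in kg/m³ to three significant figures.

0.00109 kg/m³

For an instantaneous plane source, C(x,t) = M/(n_e·A·√(4πDt)) · exp(−(x−vt)²/(4Dt)), with n_e·A the pore (flow) area.
Plume center vt = 0.057 × 81 = 4.617 m, so the well at 7.2 m is 2.583 m downgradient of the peak.
√(4πDt) = 3.346 m, giving peak height M/(n_e·A·√(4πDt)) = 2.1/(0.24 × 370 × 3.346) = 0.007068 kg/m³.
(x−vt)²/(4Dt) = (2.583)²/(4 × 0.011 × 81) = 1.872; exp(−1.872) = 0.1538.
C = 0.007068 × 0.1538 = 0.00109 kg/m³.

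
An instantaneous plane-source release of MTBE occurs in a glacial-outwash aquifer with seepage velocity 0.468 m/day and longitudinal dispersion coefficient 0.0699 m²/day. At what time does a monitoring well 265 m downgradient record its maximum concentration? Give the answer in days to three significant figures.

566 days

For the 1D instantaneous-source solution, setting ∂C/∂t = 0 at fixed x gives v²t² + 2Dt − x² = 0, so t = (√(D² + v²x²) − D)/v².
√(D² + v²x²) = √(0.0699² + 0.468² × 265²) = 124.0; v² = 0.219024.
t = (124.0 − 0.0699)/0.219024 = 566 days (vs. the pure-advection estimate x/v = 566 d).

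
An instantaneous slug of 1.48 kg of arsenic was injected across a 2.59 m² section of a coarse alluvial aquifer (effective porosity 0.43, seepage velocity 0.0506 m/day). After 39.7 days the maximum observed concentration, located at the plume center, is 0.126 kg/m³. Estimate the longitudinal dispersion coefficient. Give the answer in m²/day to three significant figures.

0.223 m²/day

At the plume center C_max = M/(n_e·A·√(4πDt)), so D = M²/(4πt·(n_e·A·C_max)²).
n_e·A·C_max = 0.43 × 2.59 × 0.126 = 0.1403 kg/m.
D = 1.48²/(4π × 39.7 × 0.1403²) = 0.223 m²/day.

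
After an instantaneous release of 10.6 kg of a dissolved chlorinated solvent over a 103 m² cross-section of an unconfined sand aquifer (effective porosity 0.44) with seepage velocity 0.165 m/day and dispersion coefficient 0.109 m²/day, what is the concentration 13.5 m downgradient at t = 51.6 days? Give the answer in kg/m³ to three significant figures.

For an instantaneous plane source, C(x,t) = M/(n_e·A·√(4πDt)) · exp(−(x−vt)²/(4Dt)), with n_e·A the pore (flow) area.
Plume center vt = 0.165 × 51.6 = 8.514 m, so the well at 13.5 m is 4.986 m downgradient of the peak.
√(4πDt) = 8.407 m, giving peak height M/(n_e·A·√(4πDt)) = 10.6/(0.44 × 103 × 8.407) = 0.02782 kg/m³.
(x−vt)²/(4Dt) = (4.986)²/(4 × 0.109 × 51.6) = 1.105; exp(−1.105) = 0.3312.
C = 0.02782 × 0.3312 = 0.00921 kg/m³.

0.00921 kg/m³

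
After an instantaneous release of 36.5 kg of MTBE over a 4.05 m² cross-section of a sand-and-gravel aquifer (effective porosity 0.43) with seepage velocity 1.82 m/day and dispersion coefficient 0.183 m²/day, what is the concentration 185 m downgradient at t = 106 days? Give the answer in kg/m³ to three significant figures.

For an instantaneous plane source, C(x,t) = M/(n_e·A·√(4πDt)) · exp(−(x−vt)²/(4Dt)), with n_e·A the pore (flow) area.
Plume center vt = 1.82 × 106 = 192.92 m, so the well at 185 m is 7.92 m upgradient of the peak.
√(4πDt) = 15.61 m, giving peak height M/(n_e·A·√(4πDt)) = 36.5/(0.43 × 4.05 × 15.61) = 1.343 kg/m³.
(x−vt)²/(4Dt) = (-7.92)²/(4 × 0.183 × 106) = 0.8084; exp(−0.8084) = 0.4456.
C = 1.343 × 0.4456 = 0.598 kg/m³.

0.598 kg/m³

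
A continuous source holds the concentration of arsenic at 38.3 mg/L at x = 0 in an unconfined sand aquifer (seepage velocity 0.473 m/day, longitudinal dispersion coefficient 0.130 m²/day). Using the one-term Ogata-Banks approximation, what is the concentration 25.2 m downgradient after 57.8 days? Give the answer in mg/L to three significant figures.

27.2 mg/L

For a continuous step input, C/C₀ ≈ ½·erfc((x−vt)/(2√(Dt))).
vt = 0.473 × 57.8 = 27.3394 m and 2√(Dt) = 2√(0.130 × 57.8) = 5.482 m.
Argument (x−vt)/(2√(Dt)) = (25.2 − 27.3394)/5.482 = -0.3903; ½·erfc(-0.3903) = 0.7095.
C = 38.3 × 0.7095 = 27.2 mg/L.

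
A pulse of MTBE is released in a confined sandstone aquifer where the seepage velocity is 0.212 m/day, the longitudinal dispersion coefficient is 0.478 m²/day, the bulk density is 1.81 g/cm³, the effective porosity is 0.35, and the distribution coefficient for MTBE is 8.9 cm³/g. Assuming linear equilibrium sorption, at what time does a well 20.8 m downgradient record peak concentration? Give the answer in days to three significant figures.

Retardation factor R = 1 + ρ_b·K_d/n = 1 + 1.81 × 8.9/0.35 = 47.03.
Sorption retards both mechanisms: v_R = v/R = 0.004508 m/day, D_R = D/R = 0.01016 m²/day.
Peak time from v_R²t² + 2D_R t − x² = 0: t = (√(D_R² + v_R²x²) − D_R)/v_R².
√(D_R² + v_R²x²) = √(0.01016² + 0.004508² × 20.8²) = 0.09432; v_R² = 2.032e-05.
t = (0.09432 − 0.01016)/2.032e-05 = 4140 days.

4140 days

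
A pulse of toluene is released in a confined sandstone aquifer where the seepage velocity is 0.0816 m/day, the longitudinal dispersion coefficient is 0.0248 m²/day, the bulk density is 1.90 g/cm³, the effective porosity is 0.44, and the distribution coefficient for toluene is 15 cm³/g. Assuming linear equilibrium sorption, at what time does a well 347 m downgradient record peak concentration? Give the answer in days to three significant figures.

279000 days

Retardation factor R = 1 + ρ_b·K_d/n = 1 + 1.90 × 15/0.44 = 65.77.
Sorption retards both mechanisms: v_R = v/R = 0.001241 m/day, D_R = D/R = 0.0003771 m²/day.
Peak time from v_R²t² + 2D_R t − x² = 0: t = (√(D_R² + v_R²x²) − D_R)/v_R².
√(D_R² + v_R²x²) = √(0.0003771² + 0.001241² × 347²) = 0.4306; v_R² = 1.540e-06.
t = (0.4306 − 0.0003771)/1.540e-06 = 279000 days.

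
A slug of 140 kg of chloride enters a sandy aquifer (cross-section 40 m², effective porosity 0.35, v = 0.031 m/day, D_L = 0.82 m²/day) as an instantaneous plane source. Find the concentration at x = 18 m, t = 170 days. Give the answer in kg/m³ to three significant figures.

For an instantaneous plane source, C(x,t) = M/(n_e·A·√(4πDt)) · exp(−(x−vt)²/(4Dt)), with n_e·A the pore (flow) area.
Plume center vt = 0.031 × 170 = 5.27 m, so the well at 18 m is 12.73 m downgradient of the peak.
√(4πDt) = 41.85 m, giving peak height M/(n_e·A·√(4πDt)) = 140/(0.35 × 40 × 41.85) = 0.2389 kg/m³.
(x−vt)²/(4Dt) = (12.73)²/(4 × 0.82 × 170) = 0.2906; exp(−0.2906) = 0.7478.
C = 0.2389 × 0.7478 = 0.179 kg/m³.

0.179 kg/m³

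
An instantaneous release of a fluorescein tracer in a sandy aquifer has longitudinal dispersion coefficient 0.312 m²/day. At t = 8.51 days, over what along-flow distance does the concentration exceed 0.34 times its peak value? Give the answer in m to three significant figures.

6.77 m

The plume is Gaussian with σ = √(2Dt) = √(2 × 0.312 × 8.51) = 2.304 m.
C/C_peak = exp(−Δx²/(2σ²)) = 0.34 ⇒ Δx = σ·√(−2 ln 0.34) = 2.304 × 1.469 = 3.385 m.
Width = 2Δx = 6.77 m.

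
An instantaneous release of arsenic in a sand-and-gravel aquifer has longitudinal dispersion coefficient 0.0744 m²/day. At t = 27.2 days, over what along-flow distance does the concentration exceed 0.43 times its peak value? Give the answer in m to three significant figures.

5.23 m

The plume is Gaussian with σ = √(2Dt) = √(2 × 0.0744 × 27.2) = 2.012 m.
C/C_peak = exp(−Δx²/(2σ²)) = 0.43 ⇒ Δx = σ·√(−2 ln 0.43) = 2.012 × 1.299 = 2.614 m.
Width = 2Δx = 5.23 m.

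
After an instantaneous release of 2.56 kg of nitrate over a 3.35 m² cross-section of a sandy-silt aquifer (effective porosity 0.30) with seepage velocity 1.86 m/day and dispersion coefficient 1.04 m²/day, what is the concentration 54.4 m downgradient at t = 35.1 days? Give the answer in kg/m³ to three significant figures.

0.0528 kg/m³

For an instantaneous plane source, C(x,t) = M/(n_e·A·√(4πDt)) · exp(−(x−vt)²/(4Dt)), with n_e·A the pore (flow) area.
Plume center vt = 1.86 × 35.1 = 65.286 m, so the well at 54.4 m is 10.886 m upgradient of the peak.
√(4πDt) = 21.42 m, giving peak height M/(n_e·A·√(4πDt)) = 2.56/(0.30 × 3.35 × 21.42) = 0.1189 kg/m³.
(x−vt)²/(4Dt) = (-10.886)²/(4 × 1.04 × 35.1) = 0.8116; exp(−0.8116) = 0.4441.
C = 0.1189 × 0.4441 = 0.0528 kg/m³.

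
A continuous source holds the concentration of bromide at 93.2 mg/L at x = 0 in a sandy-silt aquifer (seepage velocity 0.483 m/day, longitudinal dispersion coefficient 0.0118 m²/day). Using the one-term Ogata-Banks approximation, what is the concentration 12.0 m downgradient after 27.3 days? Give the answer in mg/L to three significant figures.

For a continuous step input, C/C₀ ≈ ½·erfc((x−vt)/(2√(Dt))).
vt = 0.483 × 27.3 = 13.1859 m and 2√(Dt) = 2√(0.0118 × 27.3) = 1.135 m.
Argument (x−vt)/(2√(Dt)) = (12.0 − 13.1859)/1.135 = -1.045; ½·erfc(-1.045) = 0.9303.
C = 93.2 × 0.9303 = 86.7 mg/L.

86.7 mg/L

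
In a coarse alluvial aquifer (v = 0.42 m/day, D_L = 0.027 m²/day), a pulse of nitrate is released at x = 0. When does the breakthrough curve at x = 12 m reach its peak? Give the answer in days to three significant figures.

28.4 days

For the 1D instantaneous-source solution, setting ∂C/∂t = 0 at fixed x gives v²t² + 2Dt − x² = 0, so t = (√(D² + v²x²) − D)/v².
√(D² + v²x²) = √(0.027² + 0.42² × 12²) = 5.040; v² = 0.1764.
t = (5.040 − 0.027)/0.1764 = 28.4 days (vs. the pure-advection estimate x/v = 28.6 d).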